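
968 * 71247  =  68967096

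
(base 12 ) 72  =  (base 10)86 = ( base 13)68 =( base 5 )321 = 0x56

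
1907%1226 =681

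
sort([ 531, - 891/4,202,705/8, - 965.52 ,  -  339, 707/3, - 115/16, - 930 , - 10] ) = [ - 965.52, - 930 ,  -  339, - 891/4, - 10 , - 115/16,705/8,202 , 707/3,  531]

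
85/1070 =17/214 = 0.08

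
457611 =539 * 849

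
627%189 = 60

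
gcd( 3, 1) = 1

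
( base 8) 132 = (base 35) 2K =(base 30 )30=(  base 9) 110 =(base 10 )90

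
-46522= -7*6646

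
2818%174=34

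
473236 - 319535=153701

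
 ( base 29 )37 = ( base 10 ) 94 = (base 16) 5E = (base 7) 163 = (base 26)3G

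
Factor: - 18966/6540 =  - 29/10 = - 2^( - 1)*5^( - 1 )*29^1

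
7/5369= 1/767 = 0.00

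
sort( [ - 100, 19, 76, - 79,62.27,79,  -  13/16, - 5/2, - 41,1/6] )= [  -  100, - 79,-41, - 5/2,-13/16,1/6,19 , 62.27,76, 79] 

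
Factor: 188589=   3^1 *37^1*1699^1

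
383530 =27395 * 14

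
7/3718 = 7/3718 = 0.00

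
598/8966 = 299/4483 = 0.07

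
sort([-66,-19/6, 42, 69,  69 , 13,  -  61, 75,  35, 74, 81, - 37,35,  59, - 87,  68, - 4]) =[-87, - 66, - 61, - 37, - 4, - 19/6, 13, 35, 35,  42, 59, 68, 69, 69,  74,  75  ,  81] 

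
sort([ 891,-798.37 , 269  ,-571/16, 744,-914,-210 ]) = [ - 914, - 798.37, - 210,- 571/16 , 269, 744,  891 ] 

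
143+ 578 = 721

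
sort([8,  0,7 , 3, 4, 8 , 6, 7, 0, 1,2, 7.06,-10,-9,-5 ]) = [ - 10,  -  9,-5,0,  0, 1, 2, 3, 4,  6, 7,7,7.06,8,8]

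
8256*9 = 74304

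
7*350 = 2450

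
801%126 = 45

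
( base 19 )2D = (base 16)33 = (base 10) 51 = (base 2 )110011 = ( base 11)47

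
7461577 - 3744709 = 3716868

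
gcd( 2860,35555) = 65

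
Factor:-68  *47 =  - 3196 = - 2^2*17^1*47^1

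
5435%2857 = 2578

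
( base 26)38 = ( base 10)86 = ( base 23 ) 3H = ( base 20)46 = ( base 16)56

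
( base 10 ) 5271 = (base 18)G4F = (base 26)7KJ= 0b1010010010111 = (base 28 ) 6K7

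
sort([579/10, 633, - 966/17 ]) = [ - 966/17 , 579/10,633] 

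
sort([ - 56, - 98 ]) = [ - 98, - 56]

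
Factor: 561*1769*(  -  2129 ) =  - 2112838761 = -  3^1*11^1 * 17^1*29^1*61^1*2129^1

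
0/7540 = 0 =0.00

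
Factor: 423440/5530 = 536/7 =2^3* 7^( - 1)*67^1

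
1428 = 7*204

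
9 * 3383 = 30447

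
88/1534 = 44/767 = 0.06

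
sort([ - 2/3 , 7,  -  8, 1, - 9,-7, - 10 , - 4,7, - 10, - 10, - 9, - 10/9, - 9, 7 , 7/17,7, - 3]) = [ - 10, - 10, - 10,-9, - 9, - 9,- 8, - 7,-4, - 3, - 10/9,- 2/3, 7/17,1, 7, 7, 7, 7 ]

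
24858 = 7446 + 17412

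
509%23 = 3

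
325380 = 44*7395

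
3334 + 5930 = 9264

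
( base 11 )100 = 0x79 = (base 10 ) 121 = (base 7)232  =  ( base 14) 89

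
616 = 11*56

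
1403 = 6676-5273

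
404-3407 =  - 3003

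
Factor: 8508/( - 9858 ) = - 2^1 * 31^( - 1)*53^( - 1 )*709^1 = -  1418/1643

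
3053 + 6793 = 9846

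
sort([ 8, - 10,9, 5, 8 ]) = [ - 10, 5, 8, 8, 9]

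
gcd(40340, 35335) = 5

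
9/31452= 3/10484 = 0.00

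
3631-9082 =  - 5451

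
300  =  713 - 413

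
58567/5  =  11713 + 2/5  =  11713.40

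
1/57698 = 1/57698 = 0.00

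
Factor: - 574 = -2^1*7^1*41^1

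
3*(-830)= -2490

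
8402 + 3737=12139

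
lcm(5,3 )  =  15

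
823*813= 669099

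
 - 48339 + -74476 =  - 122815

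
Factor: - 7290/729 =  - 2^1*5^1 = -10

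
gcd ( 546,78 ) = 78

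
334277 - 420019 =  - 85742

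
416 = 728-312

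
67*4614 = 309138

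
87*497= 43239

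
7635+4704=12339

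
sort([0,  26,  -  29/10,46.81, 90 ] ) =[-29/10, 0, 26 , 46.81, 90 ]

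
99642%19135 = 3967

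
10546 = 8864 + 1682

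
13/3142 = 13/3142 = 0.00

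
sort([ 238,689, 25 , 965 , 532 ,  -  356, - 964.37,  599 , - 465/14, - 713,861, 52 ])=[  -  964.37, - 713,-356,- 465/14 , 25,52,238,532, 599, 689,861, 965] 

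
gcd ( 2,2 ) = 2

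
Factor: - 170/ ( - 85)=2 = 2^1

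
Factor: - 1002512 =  - 2^4*7^1*8951^1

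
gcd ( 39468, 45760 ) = 572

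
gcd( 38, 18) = 2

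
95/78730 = 19/15746  =  0.00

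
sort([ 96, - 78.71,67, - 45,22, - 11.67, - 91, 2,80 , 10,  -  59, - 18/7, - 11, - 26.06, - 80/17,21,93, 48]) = [ - 91, - 78.71, - 59,-45,-26.06,  -  11.67,  -  11, - 80/17, - 18/7, 2,10, 21,22, 48,67, 80,93, 96 ] 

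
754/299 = 2 + 12/23 = 2.52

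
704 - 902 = - 198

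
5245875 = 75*69945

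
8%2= 0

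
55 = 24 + 31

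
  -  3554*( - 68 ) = 241672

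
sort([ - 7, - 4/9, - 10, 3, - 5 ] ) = [-10, - 7, - 5,  -  4/9,3]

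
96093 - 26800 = 69293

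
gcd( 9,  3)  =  3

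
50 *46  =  2300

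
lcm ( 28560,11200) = 571200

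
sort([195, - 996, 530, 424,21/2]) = [ - 996, 21/2  ,  195, 424,530 ]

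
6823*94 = 641362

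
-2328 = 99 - 2427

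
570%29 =19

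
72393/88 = 72393/88 = 822.65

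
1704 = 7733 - 6029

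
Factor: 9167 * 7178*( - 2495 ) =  - 164172811370 = -2^1*5^1 * 37^1*89^1 * 97^1*103^1*499^1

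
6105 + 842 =6947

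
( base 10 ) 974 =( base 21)248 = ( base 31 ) 10D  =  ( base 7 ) 2561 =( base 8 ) 1716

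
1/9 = 1/9 = 0.11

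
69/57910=69/57910= 0.00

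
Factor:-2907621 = - 3^2*269^1*1201^1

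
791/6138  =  791/6138= 0.13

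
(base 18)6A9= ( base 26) 341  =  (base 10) 2133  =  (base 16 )855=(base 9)2830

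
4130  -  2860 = 1270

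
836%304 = 228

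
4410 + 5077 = 9487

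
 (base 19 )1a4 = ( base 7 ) 1422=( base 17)1FB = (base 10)555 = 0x22B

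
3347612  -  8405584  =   - 5057972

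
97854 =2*48927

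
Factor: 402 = 2^1*3^1*67^1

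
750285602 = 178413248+571872354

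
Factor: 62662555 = 5^1*41^1*61^1*5011^1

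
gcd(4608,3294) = 18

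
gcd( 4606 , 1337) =7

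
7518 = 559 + 6959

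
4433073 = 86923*51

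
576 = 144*4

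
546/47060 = 21/1810 = 0.01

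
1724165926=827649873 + 896516053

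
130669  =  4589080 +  - 4458411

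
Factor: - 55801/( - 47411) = 7^ ( - 1)*13^(-1)*41^1*521^( - 1)*1361^1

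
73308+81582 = 154890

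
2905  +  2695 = 5600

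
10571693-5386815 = 5184878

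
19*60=1140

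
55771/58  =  55771/58 = 961.57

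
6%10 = 6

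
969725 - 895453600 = -894483875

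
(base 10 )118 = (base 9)141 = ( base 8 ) 166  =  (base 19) 64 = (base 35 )3D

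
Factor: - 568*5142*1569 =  - 2^4*3^2 * 71^1*523^1*857^1 = - 4582509264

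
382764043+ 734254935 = 1117018978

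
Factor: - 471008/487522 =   -  2^4*7^( - 1) * 41^1*97^ ( - 1) = - 656/679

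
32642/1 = 32642 = 32642.00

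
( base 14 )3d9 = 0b1100001011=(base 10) 779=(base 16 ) 30B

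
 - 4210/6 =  - 702 + 1/3=- 701.67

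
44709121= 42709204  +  1999917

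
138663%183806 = 138663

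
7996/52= 153 +10/13 = 153.77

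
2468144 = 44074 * 56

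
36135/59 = 36135/59 = 612.46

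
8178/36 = 1363/6  =  227.17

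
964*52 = 50128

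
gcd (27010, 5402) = 5402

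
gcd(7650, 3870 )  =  90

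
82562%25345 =6527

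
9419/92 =9419/92 = 102.38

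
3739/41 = 3739/41 = 91.20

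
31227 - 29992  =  1235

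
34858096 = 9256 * 3766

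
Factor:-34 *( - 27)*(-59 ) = -2^1 *3^3*17^1*59^1 = -54162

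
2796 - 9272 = - 6476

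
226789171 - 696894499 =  - 470105328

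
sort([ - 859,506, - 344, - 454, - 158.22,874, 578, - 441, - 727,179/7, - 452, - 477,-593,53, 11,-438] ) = [ - 859, - 727, - 593,  -  477, - 454, - 452, - 441 , - 438,-344, - 158.22, 11  ,  179/7, 53, 506 , 578,874]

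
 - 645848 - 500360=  - 1146208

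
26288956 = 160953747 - 134664791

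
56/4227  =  56/4227 = 0.01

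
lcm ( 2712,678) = 2712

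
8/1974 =4/987 = 0.00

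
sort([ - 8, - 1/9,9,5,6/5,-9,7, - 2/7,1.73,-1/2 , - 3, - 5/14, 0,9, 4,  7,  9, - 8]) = [ - 9,-8, - 8, - 3, - 1/2,-5/14, - 2/7, - 1/9, 0 , 6/5  ,  1.73, 4,5, 7,7, 9,9,9 ] 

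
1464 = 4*366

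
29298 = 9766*3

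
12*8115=97380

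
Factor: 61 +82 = 143 = 11^1* 13^1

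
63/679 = 9/97 =0.09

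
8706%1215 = 201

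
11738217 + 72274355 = 84012572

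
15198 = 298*51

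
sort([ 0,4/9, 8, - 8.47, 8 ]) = [ - 8.47, 0,4/9,8,8 ] 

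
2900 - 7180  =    -  4280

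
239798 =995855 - 756057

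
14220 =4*3555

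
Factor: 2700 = 2^2*3^3*5^2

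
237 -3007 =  - 2770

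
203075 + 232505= 435580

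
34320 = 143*240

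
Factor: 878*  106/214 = 2^1 *53^1*107^( - 1 ) * 439^1= 46534/107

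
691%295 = 101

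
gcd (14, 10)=2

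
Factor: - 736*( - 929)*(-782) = - 534687808 = - 2^6  *  17^1*23^2*929^1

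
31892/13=31892/13 = 2453.23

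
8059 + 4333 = 12392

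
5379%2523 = 333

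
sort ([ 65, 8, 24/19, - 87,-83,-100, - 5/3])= [ - 100,  -  87, - 83, - 5/3,24/19, 8,65]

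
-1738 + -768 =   -  2506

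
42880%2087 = 1140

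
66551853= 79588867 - 13037014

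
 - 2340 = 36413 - 38753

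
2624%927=770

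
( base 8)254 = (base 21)84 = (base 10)172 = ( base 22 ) 7i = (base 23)7b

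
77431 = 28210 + 49221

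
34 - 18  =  16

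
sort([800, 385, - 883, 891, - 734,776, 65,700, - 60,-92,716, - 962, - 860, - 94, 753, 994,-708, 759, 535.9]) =[ - 962, - 883, - 860, - 734, - 708,-94 , - 92, - 60 , 65,385,535.9, 700 , 716, 753, 759,  776, 800,891, 994] 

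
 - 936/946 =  - 1 + 5/473 = - 0.99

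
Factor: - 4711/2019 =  - 7/3 = - 3^( - 1 )*7^1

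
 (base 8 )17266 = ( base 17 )1A38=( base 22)G58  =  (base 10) 7862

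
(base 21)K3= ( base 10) 423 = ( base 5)3143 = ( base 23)I9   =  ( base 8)647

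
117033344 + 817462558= 934495902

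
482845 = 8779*55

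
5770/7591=5770/7591 = 0.76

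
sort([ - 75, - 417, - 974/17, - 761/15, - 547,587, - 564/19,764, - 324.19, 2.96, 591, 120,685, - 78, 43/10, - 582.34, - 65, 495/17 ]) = [ - 582.34, - 547, - 417, - 324.19,  -  78, - 75 , - 65, - 974/17, - 761/15, - 564/19, 2.96, 43/10, 495/17 , 120, 587,591,  685, 764 ]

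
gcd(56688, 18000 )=48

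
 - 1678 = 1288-2966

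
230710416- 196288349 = 34422067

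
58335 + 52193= 110528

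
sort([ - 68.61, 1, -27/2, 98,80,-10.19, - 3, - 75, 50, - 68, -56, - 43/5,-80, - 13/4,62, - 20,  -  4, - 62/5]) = [ - 80,  -  75,  -  68.61, - 68, - 56, - 20, - 27/2, - 62/5, - 10.19 , - 43/5, - 4, - 13/4,-3,1  ,  50, 62, 80,98]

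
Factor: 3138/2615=6/5 = 2^1 * 3^1*5^( - 1 ) 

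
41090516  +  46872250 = 87962766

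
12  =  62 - 50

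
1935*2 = 3870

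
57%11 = 2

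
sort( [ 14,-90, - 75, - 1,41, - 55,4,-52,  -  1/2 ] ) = [-90, - 75, - 55, -52, - 1, - 1/2, 4,  14,41]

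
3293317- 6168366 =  - 2875049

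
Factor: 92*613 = 2^2*23^1*613^1= 56396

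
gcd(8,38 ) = 2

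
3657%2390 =1267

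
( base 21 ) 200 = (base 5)12012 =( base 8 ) 1562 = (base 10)882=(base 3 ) 1012200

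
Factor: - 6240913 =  - 7^1*891559^1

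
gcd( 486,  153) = 9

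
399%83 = 67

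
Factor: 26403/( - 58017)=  - 8801/19339 = - 13^1*83^( - 1 )*233^(-1)*677^1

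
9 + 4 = 13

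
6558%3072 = 414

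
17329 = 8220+9109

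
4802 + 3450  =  8252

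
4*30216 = 120864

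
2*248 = 496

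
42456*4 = 169824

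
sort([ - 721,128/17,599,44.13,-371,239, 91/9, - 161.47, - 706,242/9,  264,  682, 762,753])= [-721,- 706,-371, - 161.47 , 128/17 , 91/9,242/9, 44.13, 239,264,599,682, 753 , 762] 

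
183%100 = 83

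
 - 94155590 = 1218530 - 95374120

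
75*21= 1575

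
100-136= - 36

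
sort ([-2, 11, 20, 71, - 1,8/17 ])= [ - 2 , - 1, 8/17,11, 20, 71 ] 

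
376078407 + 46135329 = 422213736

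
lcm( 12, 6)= 12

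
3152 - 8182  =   - 5030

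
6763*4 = 27052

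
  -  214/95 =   -  3+71/95 = -2.25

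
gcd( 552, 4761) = 69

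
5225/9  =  580 + 5/9 = 580.56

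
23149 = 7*3307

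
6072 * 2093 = 12708696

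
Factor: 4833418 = 2^1 * 2416709^1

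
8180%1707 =1352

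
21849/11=1986 + 3/11 = 1986.27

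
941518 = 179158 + 762360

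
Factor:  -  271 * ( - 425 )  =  115175=5^2  *  17^1 *271^1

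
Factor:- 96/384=-1/4 = -2^(-2 ) 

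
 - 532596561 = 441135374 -973731935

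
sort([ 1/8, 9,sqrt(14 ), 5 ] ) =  [ 1/8,sqrt(14 ), 5, 9 ] 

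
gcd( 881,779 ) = 1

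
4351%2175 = 1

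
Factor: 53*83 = 4399 = 53^1*83^1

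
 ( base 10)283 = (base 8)433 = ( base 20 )E3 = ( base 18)FD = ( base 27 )AD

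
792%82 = 54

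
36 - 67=  -  31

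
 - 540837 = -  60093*9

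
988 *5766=5696808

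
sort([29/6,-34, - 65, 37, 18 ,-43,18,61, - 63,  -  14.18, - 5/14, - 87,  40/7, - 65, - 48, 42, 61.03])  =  [ - 87,-65,-65, - 63,  -  48, -43, - 34, - 14.18, - 5/14, 29/6, 40/7,  18,18, 37, 42, 61,61.03 ] 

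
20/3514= 10/1757  =  0.01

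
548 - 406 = 142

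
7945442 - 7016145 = 929297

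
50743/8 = 50743/8 = 6342.88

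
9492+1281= 10773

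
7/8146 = 7/8146 = 0.00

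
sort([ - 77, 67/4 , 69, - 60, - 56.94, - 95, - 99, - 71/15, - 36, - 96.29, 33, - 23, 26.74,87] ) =[-99,-96.29, - 95, - 77, - 60,  -  56.94,- 36, - 23, - 71/15,67/4,26.74,33, 69, 87]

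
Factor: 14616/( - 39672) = - 7/19 = -  7^1*19^ ( - 1 ) 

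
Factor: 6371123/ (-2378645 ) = - 5^( - 1) *11^1*193^1*3001^1*475729^( - 1)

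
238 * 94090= 22393420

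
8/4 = 2 = 2.00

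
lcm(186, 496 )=1488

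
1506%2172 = 1506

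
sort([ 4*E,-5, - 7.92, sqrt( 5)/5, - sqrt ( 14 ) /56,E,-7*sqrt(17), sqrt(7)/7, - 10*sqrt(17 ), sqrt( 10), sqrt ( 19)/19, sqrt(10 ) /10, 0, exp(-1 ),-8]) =[-10*sqrt( 17 ), - 7*sqrt( 17 ), - 8,-7.92, - 5 , - sqrt( 14 )/56, 0,  sqrt( 19 )/19,sqrt(10 )/10,exp( - 1 ), sqrt( 7 ) /7, sqrt(5 )/5, E, sqrt ( 10), 4*E]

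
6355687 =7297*871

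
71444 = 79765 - 8321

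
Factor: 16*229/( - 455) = -2^4*5^(-1 )*7^( - 1)*13^(-1)*229^1 =- 3664/455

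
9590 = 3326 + 6264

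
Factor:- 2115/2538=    - 5/6  =  -2^( - 1)*3^( -1)*5^1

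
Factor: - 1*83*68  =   - 5644= - 2^2* 17^1*83^1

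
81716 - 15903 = 65813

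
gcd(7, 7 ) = 7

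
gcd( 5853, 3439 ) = 1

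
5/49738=5/49738 = 0.00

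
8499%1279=825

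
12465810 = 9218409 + 3247401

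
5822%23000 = 5822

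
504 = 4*126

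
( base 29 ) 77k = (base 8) 13736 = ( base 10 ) 6110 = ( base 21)dhk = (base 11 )4655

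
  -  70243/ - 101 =70243/101 = 695.48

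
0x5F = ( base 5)340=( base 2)1011111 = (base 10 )95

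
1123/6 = 1123/6 = 187.17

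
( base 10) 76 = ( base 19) 40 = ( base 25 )31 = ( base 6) 204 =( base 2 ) 1001100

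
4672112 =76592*61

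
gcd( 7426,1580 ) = 158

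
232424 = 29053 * 8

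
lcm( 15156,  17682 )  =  106092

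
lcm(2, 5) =10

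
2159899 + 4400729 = 6560628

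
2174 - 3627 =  - 1453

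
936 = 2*468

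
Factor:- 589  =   - 19^1 *31^1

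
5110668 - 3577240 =1533428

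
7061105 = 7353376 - 292271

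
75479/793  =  95 + 144/793  =  95.18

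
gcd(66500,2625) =875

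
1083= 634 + 449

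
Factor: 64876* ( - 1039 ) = -67406164 =- 2^2*7^2*331^1*1039^1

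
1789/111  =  1789/111 = 16.12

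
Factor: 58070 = 2^1 * 5^1 * 5807^1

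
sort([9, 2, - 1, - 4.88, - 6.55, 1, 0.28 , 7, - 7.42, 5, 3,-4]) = [ - 7.42, - 6.55, - 4.88, - 4, - 1,  0.28, 1, 2, 3, 5 , 7, 9 ]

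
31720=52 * 610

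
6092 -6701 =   -  609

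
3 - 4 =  - 1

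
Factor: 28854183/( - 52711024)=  - 2^(-4 ) * 3^1*137^( - 1) *139^ (  -  1) * 173^( - 1 ) * 271^1 * 35491^1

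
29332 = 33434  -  4102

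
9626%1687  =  1191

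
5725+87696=93421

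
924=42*22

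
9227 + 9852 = 19079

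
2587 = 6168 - 3581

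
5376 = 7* 768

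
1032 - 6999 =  - 5967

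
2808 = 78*36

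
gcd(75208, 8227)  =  1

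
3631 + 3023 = 6654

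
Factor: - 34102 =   -  2^1*17^2*59^1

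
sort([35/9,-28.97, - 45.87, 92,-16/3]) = [ - 45.87,  -  28.97, - 16/3 , 35/9, 92]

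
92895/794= 92895/794  =  117.00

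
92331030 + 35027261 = 127358291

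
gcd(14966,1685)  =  1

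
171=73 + 98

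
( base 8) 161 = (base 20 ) 5d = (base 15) 78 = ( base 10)113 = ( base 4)1301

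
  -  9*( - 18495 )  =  166455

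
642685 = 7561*85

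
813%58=1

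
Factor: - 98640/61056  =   - 2^(- 3)*5^1*53^ ( - 1)* 137^1 = - 685/424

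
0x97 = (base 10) 151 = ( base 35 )4B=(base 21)74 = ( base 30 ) 51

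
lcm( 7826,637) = 54782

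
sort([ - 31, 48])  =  [ -31, 48] 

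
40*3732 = 149280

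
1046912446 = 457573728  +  589338718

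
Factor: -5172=-2^2*3^1*431^1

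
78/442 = 3/17 = 0.18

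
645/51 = 215/17 = 12.65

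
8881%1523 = 1266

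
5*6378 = 31890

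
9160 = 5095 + 4065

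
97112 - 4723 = 92389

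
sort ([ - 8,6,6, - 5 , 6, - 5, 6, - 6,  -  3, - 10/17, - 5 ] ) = [-8, - 6, - 5, - 5, - 5, -3 ,- 10/17, 6 , 6,6, 6] 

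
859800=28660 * 30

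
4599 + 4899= 9498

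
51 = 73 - 22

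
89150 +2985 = 92135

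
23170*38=880460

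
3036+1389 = 4425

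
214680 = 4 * 53670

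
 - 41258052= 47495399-88753451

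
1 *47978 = 47978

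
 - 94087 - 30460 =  - 124547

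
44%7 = 2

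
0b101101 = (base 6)113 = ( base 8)55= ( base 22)21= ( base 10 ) 45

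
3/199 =3/199 = 0.02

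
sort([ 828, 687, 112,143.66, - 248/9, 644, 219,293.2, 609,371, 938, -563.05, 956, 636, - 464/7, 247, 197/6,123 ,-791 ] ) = [ - 791, - 563.05,  -  464/7, - 248/9,  197/6,112,123, 143.66,219, 247, 293.2,371,609, 636, 644,687 , 828,  938,956 ]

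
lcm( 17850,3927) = 196350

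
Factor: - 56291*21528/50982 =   -  2^2*3^1*13^1*23^1 * 29^( - 1 )*181^1* 293^( - 1 )*311^1 =- 201972108/8497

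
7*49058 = 343406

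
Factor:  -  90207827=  - 90207827^1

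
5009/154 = 5009/154 = 32.53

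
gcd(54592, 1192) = 8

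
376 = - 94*( - 4 ) 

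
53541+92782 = 146323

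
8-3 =5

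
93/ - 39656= -1+39563/39656 = -0.00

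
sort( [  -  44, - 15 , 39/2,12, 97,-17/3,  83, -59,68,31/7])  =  [ - 59,-44, -15, - 17/3, 31/7, 12,39/2, 68,83, 97 ] 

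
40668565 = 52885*769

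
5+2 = 7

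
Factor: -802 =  - 2^1*401^1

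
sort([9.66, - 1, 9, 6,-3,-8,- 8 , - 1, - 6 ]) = [-8,-8,- 6, - 3, - 1,-1, 6,9,9.66]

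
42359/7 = 6051 + 2/7 = 6051.29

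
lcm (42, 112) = 336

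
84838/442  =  3263/17 = 191.94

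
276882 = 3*92294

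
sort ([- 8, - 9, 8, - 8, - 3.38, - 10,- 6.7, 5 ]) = [ - 10, - 9, -8, -8,-6.7,-3.38,5,8 ]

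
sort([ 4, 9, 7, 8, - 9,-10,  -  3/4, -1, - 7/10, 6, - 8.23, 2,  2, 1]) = [ - 10, - 9, - 8.23, - 1,  -  3/4,-7/10,1, 2,  2,4, 6,7, 8,  9]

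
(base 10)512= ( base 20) 15C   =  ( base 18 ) 1A8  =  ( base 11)426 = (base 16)200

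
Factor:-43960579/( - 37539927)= 3^( - 2)*13^1*17^( - 1 )*109^( - 1) *167^1 * 2251^( - 1 )*20249^1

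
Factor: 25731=3^3*953^1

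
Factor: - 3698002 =-2^1*7^1*11^2*37^1*59^1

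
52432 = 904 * 58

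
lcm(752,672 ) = 31584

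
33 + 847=880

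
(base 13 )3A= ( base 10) 49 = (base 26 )1N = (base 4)301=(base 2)110001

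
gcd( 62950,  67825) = 25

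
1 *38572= 38572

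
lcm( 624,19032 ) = 38064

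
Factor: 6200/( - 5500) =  - 62/55 = -2^1*5^( - 1) * 11^( - 1 )*31^1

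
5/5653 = 5/5653 = 0.00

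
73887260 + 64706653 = 138593913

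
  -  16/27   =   - 1 + 11/27 =- 0.59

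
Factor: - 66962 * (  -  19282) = 1291161284= 2^2*7^1*31^1*311^1* 4783^1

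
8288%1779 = 1172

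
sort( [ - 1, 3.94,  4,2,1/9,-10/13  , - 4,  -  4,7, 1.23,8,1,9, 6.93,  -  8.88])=[ -8.88,  -  4, -4, - 1 , - 10/13,1/9, 1, 1.23 , 2, 3.94 , 4, 6.93,7, 8,9]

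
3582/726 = 597/121 =4.93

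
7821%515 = 96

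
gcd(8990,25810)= 290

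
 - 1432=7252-8684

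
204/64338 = 34/10723 = 0.00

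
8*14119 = 112952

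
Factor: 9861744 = 2^4*3^1 * 205453^1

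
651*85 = 55335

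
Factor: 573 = 3^1*191^1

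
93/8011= 93/8011 = 0.01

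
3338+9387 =12725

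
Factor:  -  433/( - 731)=17^ ( - 1 )*43^( - 1) * 433^1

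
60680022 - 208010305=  - 147330283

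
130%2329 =130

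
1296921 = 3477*373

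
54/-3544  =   - 27/1772= - 0.02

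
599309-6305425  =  -5706116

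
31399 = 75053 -43654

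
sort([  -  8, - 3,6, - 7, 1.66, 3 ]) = [-8,-7, - 3 , 1.66,3, 6]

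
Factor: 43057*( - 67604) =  - 2910825428 = - 2^2 * 7^1*6151^1*16901^1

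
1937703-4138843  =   - 2201140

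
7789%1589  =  1433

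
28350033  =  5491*5163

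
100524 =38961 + 61563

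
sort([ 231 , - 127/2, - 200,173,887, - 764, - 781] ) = [ - 781, - 764, - 200, - 127/2, 173, 231,887]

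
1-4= - 3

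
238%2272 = 238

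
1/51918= 1/51918 = 0.00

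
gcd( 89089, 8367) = 1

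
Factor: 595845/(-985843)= - 3^2*5^1*277^( - 1)*3559^( -1 )*13241^1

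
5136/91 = 56 + 40/91 = 56.44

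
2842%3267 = 2842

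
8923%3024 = 2875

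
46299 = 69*671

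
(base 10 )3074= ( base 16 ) c02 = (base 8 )6002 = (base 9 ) 4185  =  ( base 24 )582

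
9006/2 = 4503 = 4503.00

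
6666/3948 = 1+453/658 = 1.69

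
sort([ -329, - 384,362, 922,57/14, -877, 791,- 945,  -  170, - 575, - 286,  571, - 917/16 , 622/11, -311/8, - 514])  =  [ - 945 ,-877,-575,-514, - 384, - 329,  -  286,- 170 , - 917/16, - 311/8, 57/14, 622/11,  362, 571, 791, 922] 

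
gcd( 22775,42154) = 1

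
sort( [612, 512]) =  [ 512, 612]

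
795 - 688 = 107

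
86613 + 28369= 114982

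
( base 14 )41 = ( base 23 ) 2B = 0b111001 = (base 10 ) 57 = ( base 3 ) 2010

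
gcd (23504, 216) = 8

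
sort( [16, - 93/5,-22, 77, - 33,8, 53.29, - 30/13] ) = [ - 33, - 22, - 93/5, - 30/13, 8, 16, 53.29,77]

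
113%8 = 1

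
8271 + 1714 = 9985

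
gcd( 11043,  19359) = 27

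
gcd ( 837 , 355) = 1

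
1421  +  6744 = 8165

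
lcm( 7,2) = 14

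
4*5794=23176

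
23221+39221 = 62442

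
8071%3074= 1923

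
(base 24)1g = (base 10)40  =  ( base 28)1c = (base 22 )1I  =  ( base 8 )50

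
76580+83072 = 159652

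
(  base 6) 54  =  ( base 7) 46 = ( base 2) 100010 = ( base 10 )34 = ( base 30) 14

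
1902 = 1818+84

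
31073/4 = 31073/4  =  7768.25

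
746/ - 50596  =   - 1 + 24925/25298 = -0.01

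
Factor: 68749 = 68749^1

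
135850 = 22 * 6175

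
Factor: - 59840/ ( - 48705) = 704/573=2^6*3^( - 1)*11^1*191^ ( - 1)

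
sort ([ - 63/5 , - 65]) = [  -  65, - 63/5 ] 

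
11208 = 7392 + 3816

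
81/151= 81/151 = 0.54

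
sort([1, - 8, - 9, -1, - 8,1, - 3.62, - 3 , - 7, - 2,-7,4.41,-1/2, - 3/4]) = [ - 9,-8,  -  8,-7, - 7, - 3.62, - 3,-2, - 1,-3/4, - 1/2,1,1,4.41]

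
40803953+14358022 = 55161975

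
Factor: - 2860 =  - 2^2*5^1*11^1*13^1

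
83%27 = 2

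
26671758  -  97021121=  - 70349363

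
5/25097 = 5/25097 = 0.00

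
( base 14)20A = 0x192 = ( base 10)402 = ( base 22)i6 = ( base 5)3102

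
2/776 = 1/388 = 0.00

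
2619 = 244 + 2375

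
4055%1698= 659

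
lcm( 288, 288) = 288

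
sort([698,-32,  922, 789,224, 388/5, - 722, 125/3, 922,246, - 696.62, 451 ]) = [ - 722, - 696.62, - 32,125/3, 388/5,224, 246, 451, 698, 789, 922,  922 ] 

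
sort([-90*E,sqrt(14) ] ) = [ -90*E,sqrt(14) ] 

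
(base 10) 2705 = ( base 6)20305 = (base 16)a91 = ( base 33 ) 2FW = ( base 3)10201012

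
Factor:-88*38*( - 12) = 40128 = 2^6*3^1*11^1 * 19^1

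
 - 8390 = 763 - 9153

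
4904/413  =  11 + 361/413 = 11.87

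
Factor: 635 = 5^1* 127^1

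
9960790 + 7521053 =17481843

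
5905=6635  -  730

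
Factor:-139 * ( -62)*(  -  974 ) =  - 8393932 = - 2^2 *31^1*139^1 * 487^1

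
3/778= 3/778 = 0.00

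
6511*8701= 56652211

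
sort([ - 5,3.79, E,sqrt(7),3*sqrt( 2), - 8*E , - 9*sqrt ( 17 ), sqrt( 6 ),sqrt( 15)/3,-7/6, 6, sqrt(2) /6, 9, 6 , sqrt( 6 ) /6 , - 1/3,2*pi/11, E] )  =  [- 9*sqrt( 17 ), - 8*E,-5,  -  7/6, - 1/3, sqrt(2 )/6, sqrt( 6 )/6, 2  *  pi/11,sqrt( 15) /3, sqrt(6 ),  sqrt(7), E, E,  3.79,3 * sqrt(2 ),  6,6,  9]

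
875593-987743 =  - 112150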